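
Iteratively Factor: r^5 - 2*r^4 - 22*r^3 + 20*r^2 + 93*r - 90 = (r - 1)*(r^4 - r^3 - 23*r^2 - 3*r + 90) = (r - 5)*(r - 1)*(r^3 + 4*r^2 - 3*r - 18) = (r - 5)*(r - 1)*(r + 3)*(r^2 + r - 6) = (r - 5)*(r - 1)*(r + 3)^2*(r - 2)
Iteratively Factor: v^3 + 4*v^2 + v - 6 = (v - 1)*(v^2 + 5*v + 6) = (v - 1)*(v + 2)*(v + 3)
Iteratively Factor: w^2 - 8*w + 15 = (w - 3)*(w - 5)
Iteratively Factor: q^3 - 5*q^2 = (q - 5)*(q^2) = q*(q - 5)*(q)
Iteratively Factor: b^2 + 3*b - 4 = (b + 4)*(b - 1)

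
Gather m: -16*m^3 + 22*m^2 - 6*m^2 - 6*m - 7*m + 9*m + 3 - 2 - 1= -16*m^3 + 16*m^2 - 4*m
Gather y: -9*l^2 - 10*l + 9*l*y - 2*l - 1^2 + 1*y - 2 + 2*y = -9*l^2 - 12*l + y*(9*l + 3) - 3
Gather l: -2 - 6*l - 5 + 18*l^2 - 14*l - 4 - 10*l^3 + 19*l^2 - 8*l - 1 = -10*l^3 + 37*l^2 - 28*l - 12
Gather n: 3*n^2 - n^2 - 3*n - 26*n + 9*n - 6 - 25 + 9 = 2*n^2 - 20*n - 22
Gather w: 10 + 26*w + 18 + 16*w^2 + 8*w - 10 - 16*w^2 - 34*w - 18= 0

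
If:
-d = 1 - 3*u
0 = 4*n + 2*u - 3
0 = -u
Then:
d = -1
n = 3/4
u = 0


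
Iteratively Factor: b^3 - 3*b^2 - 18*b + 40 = (b + 4)*(b^2 - 7*b + 10) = (b - 5)*(b + 4)*(b - 2)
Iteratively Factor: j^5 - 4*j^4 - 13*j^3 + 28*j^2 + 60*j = (j - 5)*(j^4 + j^3 - 8*j^2 - 12*j) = (j - 5)*(j + 2)*(j^3 - j^2 - 6*j) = (j - 5)*(j - 3)*(j + 2)*(j^2 + 2*j) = (j - 5)*(j - 3)*(j + 2)^2*(j)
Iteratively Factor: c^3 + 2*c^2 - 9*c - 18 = (c + 3)*(c^2 - c - 6) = (c - 3)*(c + 3)*(c + 2)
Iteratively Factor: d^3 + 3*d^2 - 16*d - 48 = (d - 4)*(d^2 + 7*d + 12) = (d - 4)*(d + 4)*(d + 3)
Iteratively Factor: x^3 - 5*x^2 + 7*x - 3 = (x - 3)*(x^2 - 2*x + 1) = (x - 3)*(x - 1)*(x - 1)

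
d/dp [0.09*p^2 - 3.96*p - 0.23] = 0.18*p - 3.96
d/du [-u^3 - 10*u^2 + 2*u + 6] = -3*u^2 - 20*u + 2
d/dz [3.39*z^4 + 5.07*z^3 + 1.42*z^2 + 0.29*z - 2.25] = 13.56*z^3 + 15.21*z^2 + 2.84*z + 0.29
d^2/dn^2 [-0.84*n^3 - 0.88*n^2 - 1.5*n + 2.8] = -5.04*n - 1.76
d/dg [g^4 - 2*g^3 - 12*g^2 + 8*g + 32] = 4*g^3 - 6*g^2 - 24*g + 8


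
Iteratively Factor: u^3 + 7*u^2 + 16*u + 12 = (u + 2)*(u^2 + 5*u + 6) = (u + 2)^2*(u + 3)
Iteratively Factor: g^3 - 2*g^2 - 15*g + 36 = (g - 3)*(g^2 + g - 12) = (g - 3)^2*(g + 4)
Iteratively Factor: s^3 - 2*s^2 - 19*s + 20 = (s - 1)*(s^2 - s - 20) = (s - 5)*(s - 1)*(s + 4)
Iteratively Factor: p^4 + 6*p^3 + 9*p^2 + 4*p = (p + 4)*(p^3 + 2*p^2 + p) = (p + 1)*(p + 4)*(p^2 + p) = p*(p + 1)*(p + 4)*(p + 1)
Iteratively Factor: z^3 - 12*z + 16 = (z + 4)*(z^2 - 4*z + 4) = (z - 2)*(z + 4)*(z - 2)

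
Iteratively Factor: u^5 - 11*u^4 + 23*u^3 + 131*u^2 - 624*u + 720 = (u + 4)*(u^4 - 15*u^3 + 83*u^2 - 201*u + 180) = (u - 5)*(u + 4)*(u^3 - 10*u^2 + 33*u - 36) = (u - 5)*(u - 3)*(u + 4)*(u^2 - 7*u + 12) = (u - 5)*(u - 3)^2*(u + 4)*(u - 4)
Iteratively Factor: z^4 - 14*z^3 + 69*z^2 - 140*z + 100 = (z - 2)*(z^3 - 12*z^2 + 45*z - 50) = (z - 5)*(z - 2)*(z^2 - 7*z + 10) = (z - 5)*(z - 2)^2*(z - 5)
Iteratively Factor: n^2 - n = (n - 1)*(n)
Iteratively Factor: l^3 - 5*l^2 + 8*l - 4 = (l - 2)*(l^2 - 3*l + 2) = (l - 2)^2*(l - 1)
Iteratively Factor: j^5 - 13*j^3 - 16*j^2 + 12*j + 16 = (j - 1)*(j^4 + j^3 - 12*j^2 - 28*j - 16) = (j - 4)*(j - 1)*(j^3 + 5*j^2 + 8*j + 4) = (j - 4)*(j - 1)*(j + 2)*(j^2 + 3*j + 2) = (j - 4)*(j - 1)*(j + 1)*(j + 2)*(j + 2)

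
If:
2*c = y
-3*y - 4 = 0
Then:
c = -2/3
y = -4/3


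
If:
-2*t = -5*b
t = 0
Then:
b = 0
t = 0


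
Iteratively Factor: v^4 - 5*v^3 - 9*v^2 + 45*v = (v + 3)*(v^3 - 8*v^2 + 15*v) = (v - 5)*(v + 3)*(v^2 - 3*v) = v*(v - 5)*(v + 3)*(v - 3)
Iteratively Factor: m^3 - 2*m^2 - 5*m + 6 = (m + 2)*(m^2 - 4*m + 3) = (m - 3)*(m + 2)*(m - 1)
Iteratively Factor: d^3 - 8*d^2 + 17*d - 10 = (d - 2)*(d^2 - 6*d + 5) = (d - 5)*(d - 2)*(d - 1)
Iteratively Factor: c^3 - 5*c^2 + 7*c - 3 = (c - 1)*(c^2 - 4*c + 3) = (c - 3)*(c - 1)*(c - 1)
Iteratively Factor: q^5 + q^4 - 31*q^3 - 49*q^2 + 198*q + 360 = (q - 3)*(q^4 + 4*q^3 - 19*q^2 - 106*q - 120) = (q - 3)*(q + 3)*(q^3 + q^2 - 22*q - 40) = (q - 3)*(q + 3)*(q + 4)*(q^2 - 3*q - 10) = (q - 3)*(q + 2)*(q + 3)*(q + 4)*(q - 5)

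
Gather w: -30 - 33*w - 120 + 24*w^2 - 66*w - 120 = 24*w^2 - 99*w - 270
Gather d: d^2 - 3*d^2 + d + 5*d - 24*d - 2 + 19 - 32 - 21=-2*d^2 - 18*d - 36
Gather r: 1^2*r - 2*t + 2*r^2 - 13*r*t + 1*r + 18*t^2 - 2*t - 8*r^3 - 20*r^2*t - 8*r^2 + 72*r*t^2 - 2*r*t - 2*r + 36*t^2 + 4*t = -8*r^3 + r^2*(-20*t - 6) + r*(72*t^2 - 15*t) + 54*t^2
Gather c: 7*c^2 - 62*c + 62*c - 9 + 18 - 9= 7*c^2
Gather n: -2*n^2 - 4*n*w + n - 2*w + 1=-2*n^2 + n*(1 - 4*w) - 2*w + 1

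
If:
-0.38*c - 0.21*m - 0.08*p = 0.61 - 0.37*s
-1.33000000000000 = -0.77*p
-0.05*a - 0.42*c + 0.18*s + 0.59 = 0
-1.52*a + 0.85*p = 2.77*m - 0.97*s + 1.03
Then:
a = 8.19585184117521 - 0.832570944968772*s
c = 0.527687017258187*s + 0.429065257002952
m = 0.807042540199471*s - 4.33917436115686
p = 1.73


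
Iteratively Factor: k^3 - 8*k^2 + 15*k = (k - 5)*(k^2 - 3*k) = k*(k - 5)*(k - 3)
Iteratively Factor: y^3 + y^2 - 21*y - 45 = (y - 5)*(y^2 + 6*y + 9) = (y - 5)*(y + 3)*(y + 3)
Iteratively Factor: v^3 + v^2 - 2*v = (v - 1)*(v^2 + 2*v) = (v - 1)*(v + 2)*(v)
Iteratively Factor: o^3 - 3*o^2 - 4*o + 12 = (o - 3)*(o^2 - 4) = (o - 3)*(o + 2)*(o - 2)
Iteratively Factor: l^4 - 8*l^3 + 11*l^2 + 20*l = (l)*(l^3 - 8*l^2 + 11*l + 20) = l*(l + 1)*(l^2 - 9*l + 20) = l*(l - 5)*(l + 1)*(l - 4)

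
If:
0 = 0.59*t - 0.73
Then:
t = 1.24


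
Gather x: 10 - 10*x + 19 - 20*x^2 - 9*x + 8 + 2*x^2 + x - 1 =-18*x^2 - 18*x + 36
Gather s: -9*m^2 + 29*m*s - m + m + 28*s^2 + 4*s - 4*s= -9*m^2 + 29*m*s + 28*s^2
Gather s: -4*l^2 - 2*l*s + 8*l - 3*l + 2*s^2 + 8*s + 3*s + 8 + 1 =-4*l^2 + 5*l + 2*s^2 + s*(11 - 2*l) + 9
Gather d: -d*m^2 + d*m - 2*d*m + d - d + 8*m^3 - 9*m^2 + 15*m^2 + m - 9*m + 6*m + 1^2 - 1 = d*(-m^2 - m) + 8*m^3 + 6*m^2 - 2*m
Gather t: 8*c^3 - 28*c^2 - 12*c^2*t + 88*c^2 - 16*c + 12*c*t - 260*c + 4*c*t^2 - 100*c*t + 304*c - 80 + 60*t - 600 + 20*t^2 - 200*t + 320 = 8*c^3 + 60*c^2 + 28*c + t^2*(4*c + 20) + t*(-12*c^2 - 88*c - 140) - 360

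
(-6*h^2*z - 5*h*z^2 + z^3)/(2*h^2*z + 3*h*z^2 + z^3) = (-6*h + z)/(2*h + z)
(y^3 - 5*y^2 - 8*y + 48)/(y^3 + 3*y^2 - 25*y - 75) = (y^2 - 8*y + 16)/(y^2 - 25)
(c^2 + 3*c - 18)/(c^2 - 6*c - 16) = (-c^2 - 3*c + 18)/(-c^2 + 6*c + 16)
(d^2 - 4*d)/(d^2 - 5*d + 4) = d/(d - 1)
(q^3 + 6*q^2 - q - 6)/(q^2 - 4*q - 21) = (-q^3 - 6*q^2 + q + 6)/(-q^2 + 4*q + 21)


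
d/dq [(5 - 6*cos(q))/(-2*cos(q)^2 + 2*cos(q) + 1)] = 4*(3*cos(q)^2 - 5*cos(q) + 4)*sin(q)/(2*cos(q) - cos(2*q))^2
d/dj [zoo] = 0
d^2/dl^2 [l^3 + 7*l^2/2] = 6*l + 7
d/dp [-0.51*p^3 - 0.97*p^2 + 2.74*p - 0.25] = -1.53*p^2 - 1.94*p + 2.74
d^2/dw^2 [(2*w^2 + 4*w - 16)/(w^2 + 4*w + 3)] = 4*(-2*w^3 - 33*w^2 - 114*w - 119)/(w^6 + 12*w^5 + 57*w^4 + 136*w^3 + 171*w^2 + 108*w + 27)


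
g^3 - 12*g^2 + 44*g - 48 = (g - 6)*(g - 4)*(g - 2)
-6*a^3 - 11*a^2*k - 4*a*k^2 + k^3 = (-6*a + k)*(a + k)^2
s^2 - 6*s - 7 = (s - 7)*(s + 1)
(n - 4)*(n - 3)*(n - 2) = n^3 - 9*n^2 + 26*n - 24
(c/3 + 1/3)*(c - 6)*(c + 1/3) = c^3/3 - 14*c^2/9 - 23*c/9 - 2/3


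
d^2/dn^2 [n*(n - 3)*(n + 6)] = 6*n + 6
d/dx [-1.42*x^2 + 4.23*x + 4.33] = 4.23 - 2.84*x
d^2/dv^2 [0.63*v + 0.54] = 0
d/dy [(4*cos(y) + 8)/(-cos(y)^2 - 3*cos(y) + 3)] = 4*(sin(y)^2 - 4*cos(y) - 10)*sin(y)/(cos(y)^2 + 3*cos(y) - 3)^2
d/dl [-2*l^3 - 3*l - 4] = -6*l^2 - 3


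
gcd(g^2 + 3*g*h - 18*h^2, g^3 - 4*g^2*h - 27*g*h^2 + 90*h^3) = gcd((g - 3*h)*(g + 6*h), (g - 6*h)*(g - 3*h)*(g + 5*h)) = g - 3*h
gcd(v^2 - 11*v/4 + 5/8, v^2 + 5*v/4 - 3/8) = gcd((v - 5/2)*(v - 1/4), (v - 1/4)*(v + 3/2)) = v - 1/4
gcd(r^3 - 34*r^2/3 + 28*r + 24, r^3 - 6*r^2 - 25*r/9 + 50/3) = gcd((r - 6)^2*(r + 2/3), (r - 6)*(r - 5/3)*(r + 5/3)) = r - 6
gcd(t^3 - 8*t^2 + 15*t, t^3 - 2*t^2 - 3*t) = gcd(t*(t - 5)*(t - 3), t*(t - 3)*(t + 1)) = t^2 - 3*t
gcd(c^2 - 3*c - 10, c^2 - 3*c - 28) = 1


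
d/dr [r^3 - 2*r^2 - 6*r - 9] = 3*r^2 - 4*r - 6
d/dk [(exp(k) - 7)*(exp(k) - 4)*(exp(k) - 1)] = 3*(exp(2*k) - 8*exp(k) + 13)*exp(k)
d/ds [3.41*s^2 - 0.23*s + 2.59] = 6.82*s - 0.23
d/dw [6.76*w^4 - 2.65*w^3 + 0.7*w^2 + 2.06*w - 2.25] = 27.04*w^3 - 7.95*w^2 + 1.4*w + 2.06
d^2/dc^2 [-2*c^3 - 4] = -12*c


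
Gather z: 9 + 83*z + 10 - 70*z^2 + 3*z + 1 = -70*z^2 + 86*z + 20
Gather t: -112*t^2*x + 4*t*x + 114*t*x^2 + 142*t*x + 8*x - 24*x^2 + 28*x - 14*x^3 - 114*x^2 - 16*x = -112*t^2*x + t*(114*x^2 + 146*x) - 14*x^3 - 138*x^2 + 20*x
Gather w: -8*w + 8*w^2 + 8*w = 8*w^2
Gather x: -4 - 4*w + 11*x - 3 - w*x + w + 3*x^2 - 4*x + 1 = -3*w + 3*x^2 + x*(7 - w) - 6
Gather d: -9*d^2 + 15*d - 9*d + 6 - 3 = -9*d^2 + 6*d + 3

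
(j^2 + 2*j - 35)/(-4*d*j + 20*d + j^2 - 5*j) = (-j - 7)/(4*d - j)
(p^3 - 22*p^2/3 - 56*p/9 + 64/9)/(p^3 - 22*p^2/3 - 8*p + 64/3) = (9*p^2 + 6*p - 8)/(3*(3*p^2 + 2*p - 8))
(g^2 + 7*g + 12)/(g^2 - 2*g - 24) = (g + 3)/(g - 6)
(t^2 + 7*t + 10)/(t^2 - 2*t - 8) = (t + 5)/(t - 4)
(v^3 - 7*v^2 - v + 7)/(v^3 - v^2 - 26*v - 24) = (v^2 - 8*v + 7)/(v^2 - 2*v - 24)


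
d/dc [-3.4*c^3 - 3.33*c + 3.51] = -10.2*c^2 - 3.33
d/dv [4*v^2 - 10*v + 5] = 8*v - 10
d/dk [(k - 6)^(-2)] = -2/(k - 6)^3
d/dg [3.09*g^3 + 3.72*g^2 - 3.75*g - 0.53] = 9.27*g^2 + 7.44*g - 3.75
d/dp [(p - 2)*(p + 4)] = 2*p + 2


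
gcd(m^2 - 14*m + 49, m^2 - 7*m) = m - 7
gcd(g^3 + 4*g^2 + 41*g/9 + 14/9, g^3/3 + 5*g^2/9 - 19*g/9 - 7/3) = g + 1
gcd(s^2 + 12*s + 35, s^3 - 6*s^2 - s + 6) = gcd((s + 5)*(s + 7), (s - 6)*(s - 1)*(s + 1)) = 1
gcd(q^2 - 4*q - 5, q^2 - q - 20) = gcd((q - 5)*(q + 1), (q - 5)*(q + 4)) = q - 5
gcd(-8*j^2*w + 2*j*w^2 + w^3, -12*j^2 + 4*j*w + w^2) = -2*j + w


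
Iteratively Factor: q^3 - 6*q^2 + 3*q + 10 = (q - 5)*(q^2 - q - 2) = (q - 5)*(q - 2)*(q + 1)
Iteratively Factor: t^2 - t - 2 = (t - 2)*(t + 1)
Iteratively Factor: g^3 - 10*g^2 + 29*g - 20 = (g - 5)*(g^2 - 5*g + 4) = (g - 5)*(g - 4)*(g - 1)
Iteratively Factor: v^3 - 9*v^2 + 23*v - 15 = (v - 1)*(v^2 - 8*v + 15) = (v - 3)*(v - 1)*(v - 5)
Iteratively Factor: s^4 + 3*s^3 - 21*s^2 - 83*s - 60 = (s - 5)*(s^3 + 8*s^2 + 19*s + 12) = (s - 5)*(s + 4)*(s^2 + 4*s + 3) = (s - 5)*(s + 1)*(s + 4)*(s + 3)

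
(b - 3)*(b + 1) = b^2 - 2*b - 3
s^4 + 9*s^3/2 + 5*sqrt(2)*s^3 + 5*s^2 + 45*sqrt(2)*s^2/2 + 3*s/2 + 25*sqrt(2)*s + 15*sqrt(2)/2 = (s + 1/2)*(s + 1)*(s + 3)*(s + 5*sqrt(2))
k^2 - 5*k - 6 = (k - 6)*(k + 1)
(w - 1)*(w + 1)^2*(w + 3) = w^4 + 4*w^3 + 2*w^2 - 4*w - 3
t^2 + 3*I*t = t*(t + 3*I)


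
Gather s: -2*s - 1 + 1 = -2*s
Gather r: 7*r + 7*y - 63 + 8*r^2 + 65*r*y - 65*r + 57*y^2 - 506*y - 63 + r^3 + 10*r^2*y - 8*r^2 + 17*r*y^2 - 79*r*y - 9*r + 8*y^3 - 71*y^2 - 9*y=r^3 + 10*r^2*y + r*(17*y^2 - 14*y - 67) + 8*y^3 - 14*y^2 - 508*y - 126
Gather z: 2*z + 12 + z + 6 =3*z + 18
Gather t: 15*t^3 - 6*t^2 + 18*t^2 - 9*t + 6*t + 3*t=15*t^3 + 12*t^2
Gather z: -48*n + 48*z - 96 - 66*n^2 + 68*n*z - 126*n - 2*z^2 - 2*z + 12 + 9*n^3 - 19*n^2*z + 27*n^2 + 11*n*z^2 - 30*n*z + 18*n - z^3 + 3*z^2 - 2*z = 9*n^3 - 39*n^2 - 156*n - z^3 + z^2*(11*n + 1) + z*(-19*n^2 + 38*n + 44) - 84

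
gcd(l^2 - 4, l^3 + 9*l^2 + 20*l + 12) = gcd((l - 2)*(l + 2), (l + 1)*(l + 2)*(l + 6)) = l + 2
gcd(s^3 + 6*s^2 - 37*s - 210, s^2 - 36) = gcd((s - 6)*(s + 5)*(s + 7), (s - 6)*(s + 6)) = s - 6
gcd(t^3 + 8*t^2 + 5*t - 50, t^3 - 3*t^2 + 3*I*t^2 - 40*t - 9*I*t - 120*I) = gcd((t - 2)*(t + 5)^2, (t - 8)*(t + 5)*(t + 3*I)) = t + 5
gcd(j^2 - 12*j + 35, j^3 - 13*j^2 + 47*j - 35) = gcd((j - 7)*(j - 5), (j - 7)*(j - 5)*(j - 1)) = j^2 - 12*j + 35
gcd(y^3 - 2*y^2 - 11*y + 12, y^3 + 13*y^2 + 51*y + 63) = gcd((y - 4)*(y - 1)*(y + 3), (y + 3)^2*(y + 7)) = y + 3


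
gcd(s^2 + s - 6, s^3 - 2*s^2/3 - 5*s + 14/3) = s - 2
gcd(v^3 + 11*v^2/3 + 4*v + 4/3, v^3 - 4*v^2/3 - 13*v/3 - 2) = v^2 + 5*v/3 + 2/3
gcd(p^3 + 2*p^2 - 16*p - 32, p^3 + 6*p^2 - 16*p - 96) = p^2 - 16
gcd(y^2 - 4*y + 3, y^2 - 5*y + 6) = y - 3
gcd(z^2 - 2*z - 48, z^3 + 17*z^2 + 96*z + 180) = z + 6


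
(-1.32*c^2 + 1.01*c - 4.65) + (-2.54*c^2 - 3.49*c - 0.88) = -3.86*c^2 - 2.48*c - 5.53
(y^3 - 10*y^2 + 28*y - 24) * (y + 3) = y^4 - 7*y^3 - 2*y^2 + 60*y - 72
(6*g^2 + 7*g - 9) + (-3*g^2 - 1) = 3*g^2 + 7*g - 10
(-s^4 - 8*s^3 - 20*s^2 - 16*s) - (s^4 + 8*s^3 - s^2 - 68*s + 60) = -2*s^4 - 16*s^3 - 19*s^2 + 52*s - 60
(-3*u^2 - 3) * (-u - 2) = 3*u^3 + 6*u^2 + 3*u + 6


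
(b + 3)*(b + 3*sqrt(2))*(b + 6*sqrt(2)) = b^3 + 3*b^2 + 9*sqrt(2)*b^2 + 36*b + 27*sqrt(2)*b + 108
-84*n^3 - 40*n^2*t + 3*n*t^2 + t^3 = (-6*n + t)*(2*n + t)*(7*n + t)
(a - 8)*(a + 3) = a^2 - 5*a - 24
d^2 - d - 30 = (d - 6)*(d + 5)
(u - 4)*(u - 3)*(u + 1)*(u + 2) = u^4 - 4*u^3 - 7*u^2 + 22*u + 24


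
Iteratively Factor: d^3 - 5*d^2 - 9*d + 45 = (d + 3)*(d^2 - 8*d + 15) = (d - 3)*(d + 3)*(d - 5)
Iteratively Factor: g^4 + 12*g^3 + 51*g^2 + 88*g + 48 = (g + 3)*(g^3 + 9*g^2 + 24*g + 16) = (g + 1)*(g + 3)*(g^2 + 8*g + 16) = (g + 1)*(g + 3)*(g + 4)*(g + 4)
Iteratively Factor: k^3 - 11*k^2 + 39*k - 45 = (k - 3)*(k^2 - 8*k + 15) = (k - 3)^2*(k - 5)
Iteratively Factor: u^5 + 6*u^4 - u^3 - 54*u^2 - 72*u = (u)*(u^4 + 6*u^3 - u^2 - 54*u - 72) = u*(u + 2)*(u^3 + 4*u^2 - 9*u - 36) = u*(u + 2)*(u + 4)*(u^2 - 9) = u*(u - 3)*(u + 2)*(u + 4)*(u + 3)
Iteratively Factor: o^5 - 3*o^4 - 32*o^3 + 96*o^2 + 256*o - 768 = (o + 4)*(o^4 - 7*o^3 - 4*o^2 + 112*o - 192) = (o - 4)*(o + 4)*(o^3 - 3*o^2 - 16*o + 48) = (o - 4)^2*(o + 4)*(o^2 + o - 12) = (o - 4)^2*(o - 3)*(o + 4)*(o + 4)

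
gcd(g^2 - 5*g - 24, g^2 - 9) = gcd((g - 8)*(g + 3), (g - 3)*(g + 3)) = g + 3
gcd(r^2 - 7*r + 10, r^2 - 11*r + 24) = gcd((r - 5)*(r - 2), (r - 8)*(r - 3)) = 1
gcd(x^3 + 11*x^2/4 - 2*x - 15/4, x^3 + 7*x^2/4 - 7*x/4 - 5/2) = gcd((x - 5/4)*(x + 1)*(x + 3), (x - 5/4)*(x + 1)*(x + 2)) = x^2 - x/4 - 5/4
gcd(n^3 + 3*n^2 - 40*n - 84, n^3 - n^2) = 1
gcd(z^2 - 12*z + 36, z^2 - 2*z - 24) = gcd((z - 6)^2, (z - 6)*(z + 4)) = z - 6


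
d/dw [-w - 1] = -1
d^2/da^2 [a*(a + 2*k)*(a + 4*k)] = 6*a + 12*k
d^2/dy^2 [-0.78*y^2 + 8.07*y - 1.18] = -1.56000000000000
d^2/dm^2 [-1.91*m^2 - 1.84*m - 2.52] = -3.82000000000000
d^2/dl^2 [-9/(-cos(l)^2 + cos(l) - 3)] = 9*(4*(1 - cos(l)^2)^2 - 9*cos(l)^2 + 27*cos(l)/4 - 3*cos(3*l)/4)/(-cos(l)^2 + cos(l) - 3)^3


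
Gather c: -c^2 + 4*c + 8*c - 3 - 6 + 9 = -c^2 + 12*c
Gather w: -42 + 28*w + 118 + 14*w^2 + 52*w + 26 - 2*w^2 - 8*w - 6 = 12*w^2 + 72*w + 96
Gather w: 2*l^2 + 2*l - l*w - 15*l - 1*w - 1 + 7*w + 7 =2*l^2 - 13*l + w*(6 - l) + 6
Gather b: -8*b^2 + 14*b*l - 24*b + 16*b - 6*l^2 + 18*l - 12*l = -8*b^2 + b*(14*l - 8) - 6*l^2 + 6*l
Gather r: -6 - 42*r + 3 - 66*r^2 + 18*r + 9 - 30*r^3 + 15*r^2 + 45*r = -30*r^3 - 51*r^2 + 21*r + 6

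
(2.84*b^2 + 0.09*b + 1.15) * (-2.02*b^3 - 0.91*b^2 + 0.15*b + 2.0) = -5.7368*b^5 - 2.7662*b^4 - 1.9789*b^3 + 4.647*b^2 + 0.3525*b + 2.3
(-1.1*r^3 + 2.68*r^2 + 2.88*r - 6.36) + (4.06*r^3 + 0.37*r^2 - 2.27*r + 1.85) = 2.96*r^3 + 3.05*r^2 + 0.61*r - 4.51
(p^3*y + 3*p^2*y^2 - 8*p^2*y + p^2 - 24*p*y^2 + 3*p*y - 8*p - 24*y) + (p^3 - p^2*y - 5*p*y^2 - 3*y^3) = p^3*y + p^3 + 3*p^2*y^2 - 9*p^2*y + p^2 - 29*p*y^2 + 3*p*y - 8*p - 3*y^3 - 24*y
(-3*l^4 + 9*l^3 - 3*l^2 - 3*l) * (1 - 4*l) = 12*l^5 - 39*l^4 + 21*l^3 + 9*l^2 - 3*l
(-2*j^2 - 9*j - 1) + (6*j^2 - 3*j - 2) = 4*j^2 - 12*j - 3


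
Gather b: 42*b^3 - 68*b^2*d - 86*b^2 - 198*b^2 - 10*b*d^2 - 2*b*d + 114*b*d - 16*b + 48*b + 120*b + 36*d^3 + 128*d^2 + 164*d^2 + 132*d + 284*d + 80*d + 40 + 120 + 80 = 42*b^3 + b^2*(-68*d - 284) + b*(-10*d^2 + 112*d + 152) + 36*d^3 + 292*d^2 + 496*d + 240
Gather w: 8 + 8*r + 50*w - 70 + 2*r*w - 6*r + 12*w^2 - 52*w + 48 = 2*r + 12*w^2 + w*(2*r - 2) - 14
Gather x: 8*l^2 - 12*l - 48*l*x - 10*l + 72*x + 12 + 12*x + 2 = 8*l^2 - 22*l + x*(84 - 48*l) + 14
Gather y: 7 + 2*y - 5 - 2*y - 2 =0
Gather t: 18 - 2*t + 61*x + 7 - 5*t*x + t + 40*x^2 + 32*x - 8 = t*(-5*x - 1) + 40*x^2 + 93*x + 17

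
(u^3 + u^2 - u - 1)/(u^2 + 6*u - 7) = (u^2 + 2*u + 1)/(u + 7)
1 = 1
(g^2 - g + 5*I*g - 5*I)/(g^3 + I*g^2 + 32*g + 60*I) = (g - 1)/(g^2 - 4*I*g + 12)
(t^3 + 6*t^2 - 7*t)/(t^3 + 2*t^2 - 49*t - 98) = t*(t - 1)/(t^2 - 5*t - 14)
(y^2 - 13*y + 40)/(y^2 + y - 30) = (y - 8)/(y + 6)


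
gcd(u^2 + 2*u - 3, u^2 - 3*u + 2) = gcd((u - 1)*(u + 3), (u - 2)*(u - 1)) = u - 1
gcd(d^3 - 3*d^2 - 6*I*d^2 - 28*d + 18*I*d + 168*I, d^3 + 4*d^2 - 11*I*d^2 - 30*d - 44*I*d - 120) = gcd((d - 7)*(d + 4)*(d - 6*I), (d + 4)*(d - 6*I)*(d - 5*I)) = d^2 + d*(4 - 6*I) - 24*I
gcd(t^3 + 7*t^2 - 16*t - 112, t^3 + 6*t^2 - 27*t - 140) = t^2 + 11*t + 28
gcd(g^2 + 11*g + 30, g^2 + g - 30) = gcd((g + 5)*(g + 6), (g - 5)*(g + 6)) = g + 6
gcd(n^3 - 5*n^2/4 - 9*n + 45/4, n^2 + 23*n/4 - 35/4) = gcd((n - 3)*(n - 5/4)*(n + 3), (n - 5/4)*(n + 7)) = n - 5/4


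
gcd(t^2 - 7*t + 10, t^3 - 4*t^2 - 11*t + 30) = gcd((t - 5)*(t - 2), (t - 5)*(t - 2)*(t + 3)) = t^2 - 7*t + 10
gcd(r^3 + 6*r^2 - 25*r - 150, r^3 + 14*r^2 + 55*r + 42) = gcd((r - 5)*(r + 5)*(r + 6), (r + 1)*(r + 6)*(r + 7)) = r + 6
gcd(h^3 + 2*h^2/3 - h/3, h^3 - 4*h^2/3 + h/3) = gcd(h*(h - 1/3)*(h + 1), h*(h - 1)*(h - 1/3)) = h^2 - h/3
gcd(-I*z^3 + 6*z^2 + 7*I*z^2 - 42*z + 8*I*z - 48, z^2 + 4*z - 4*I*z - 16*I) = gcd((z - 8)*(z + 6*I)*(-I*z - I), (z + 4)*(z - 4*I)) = 1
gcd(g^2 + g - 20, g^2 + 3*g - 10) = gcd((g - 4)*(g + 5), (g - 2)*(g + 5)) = g + 5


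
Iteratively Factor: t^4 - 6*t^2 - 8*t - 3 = (t + 1)*(t^3 - t^2 - 5*t - 3) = (t + 1)^2*(t^2 - 2*t - 3) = (t - 3)*(t + 1)^2*(t + 1)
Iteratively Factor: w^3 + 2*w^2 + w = (w)*(w^2 + 2*w + 1) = w*(w + 1)*(w + 1)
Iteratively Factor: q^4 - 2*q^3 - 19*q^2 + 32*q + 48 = (q + 1)*(q^3 - 3*q^2 - 16*q + 48) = (q + 1)*(q + 4)*(q^2 - 7*q + 12) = (q - 3)*(q + 1)*(q + 4)*(q - 4)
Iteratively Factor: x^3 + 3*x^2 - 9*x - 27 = (x + 3)*(x^2 - 9) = (x + 3)^2*(x - 3)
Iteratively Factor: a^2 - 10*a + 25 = (a - 5)*(a - 5)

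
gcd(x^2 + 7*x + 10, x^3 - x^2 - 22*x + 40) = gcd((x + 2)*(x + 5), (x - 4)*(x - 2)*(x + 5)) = x + 5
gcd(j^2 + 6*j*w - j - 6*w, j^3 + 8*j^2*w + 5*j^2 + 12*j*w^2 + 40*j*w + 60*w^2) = j + 6*w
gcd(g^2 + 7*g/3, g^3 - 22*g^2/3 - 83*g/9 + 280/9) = g + 7/3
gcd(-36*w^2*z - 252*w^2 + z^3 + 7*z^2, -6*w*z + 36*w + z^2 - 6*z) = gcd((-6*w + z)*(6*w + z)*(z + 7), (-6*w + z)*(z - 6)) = -6*w + z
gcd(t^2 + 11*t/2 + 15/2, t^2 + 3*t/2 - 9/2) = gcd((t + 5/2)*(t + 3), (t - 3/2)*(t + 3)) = t + 3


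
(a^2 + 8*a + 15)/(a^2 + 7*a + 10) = (a + 3)/(a + 2)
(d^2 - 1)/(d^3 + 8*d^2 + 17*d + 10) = (d - 1)/(d^2 + 7*d + 10)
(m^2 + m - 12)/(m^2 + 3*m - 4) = (m - 3)/(m - 1)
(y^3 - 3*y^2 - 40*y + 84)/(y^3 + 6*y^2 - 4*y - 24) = (y - 7)/(y + 2)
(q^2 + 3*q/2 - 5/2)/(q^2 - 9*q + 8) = (q + 5/2)/(q - 8)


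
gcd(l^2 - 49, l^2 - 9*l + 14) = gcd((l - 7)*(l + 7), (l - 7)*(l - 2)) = l - 7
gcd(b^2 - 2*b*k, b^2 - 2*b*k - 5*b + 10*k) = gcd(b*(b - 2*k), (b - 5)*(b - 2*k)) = b - 2*k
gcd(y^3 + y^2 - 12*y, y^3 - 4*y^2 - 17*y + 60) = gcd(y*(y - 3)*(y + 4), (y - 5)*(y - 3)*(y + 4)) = y^2 + y - 12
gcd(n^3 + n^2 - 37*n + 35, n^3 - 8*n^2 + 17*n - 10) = n^2 - 6*n + 5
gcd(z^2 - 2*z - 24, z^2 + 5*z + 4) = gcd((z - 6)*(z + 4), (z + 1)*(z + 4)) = z + 4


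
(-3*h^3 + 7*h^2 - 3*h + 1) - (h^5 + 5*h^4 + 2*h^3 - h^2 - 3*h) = -h^5 - 5*h^4 - 5*h^3 + 8*h^2 + 1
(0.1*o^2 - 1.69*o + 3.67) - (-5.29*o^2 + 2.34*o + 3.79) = 5.39*o^2 - 4.03*o - 0.12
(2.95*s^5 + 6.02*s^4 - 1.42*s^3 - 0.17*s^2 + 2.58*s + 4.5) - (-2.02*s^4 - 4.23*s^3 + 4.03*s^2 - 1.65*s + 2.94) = 2.95*s^5 + 8.04*s^4 + 2.81*s^3 - 4.2*s^2 + 4.23*s + 1.56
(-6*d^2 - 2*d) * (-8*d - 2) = 48*d^3 + 28*d^2 + 4*d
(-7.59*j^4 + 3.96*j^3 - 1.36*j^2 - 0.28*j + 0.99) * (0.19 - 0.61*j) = 4.6299*j^5 - 3.8577*j^4 + 1.582*j^3 - 0.0876*j^2 - 0.6571*j + 0.1881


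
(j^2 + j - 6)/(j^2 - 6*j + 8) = (j + 3)/(j - 4)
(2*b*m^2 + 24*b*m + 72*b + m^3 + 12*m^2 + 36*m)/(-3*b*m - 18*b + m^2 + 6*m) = (-2*b*m - 12*b - m^2 - 6*m)/(3*b - m)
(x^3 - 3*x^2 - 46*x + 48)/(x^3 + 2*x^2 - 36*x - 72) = (x^2 - 9*x + 8)/(x^2 - 4*x - 12)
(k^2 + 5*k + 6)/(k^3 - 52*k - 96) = (k + 3)/(k^2 - 2*k - 48)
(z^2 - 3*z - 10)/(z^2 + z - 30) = (z + 2)/(z + 6)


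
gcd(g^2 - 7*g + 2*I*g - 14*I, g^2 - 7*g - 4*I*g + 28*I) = g - 7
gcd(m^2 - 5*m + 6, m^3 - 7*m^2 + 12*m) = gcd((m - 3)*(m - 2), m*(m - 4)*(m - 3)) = m - 3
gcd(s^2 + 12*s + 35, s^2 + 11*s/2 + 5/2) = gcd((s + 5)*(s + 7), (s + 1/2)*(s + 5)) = s + 5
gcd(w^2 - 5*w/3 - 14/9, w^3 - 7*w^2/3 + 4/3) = w + 2/3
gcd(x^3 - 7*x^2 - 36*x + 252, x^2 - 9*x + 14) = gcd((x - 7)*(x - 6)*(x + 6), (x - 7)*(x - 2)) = x - 7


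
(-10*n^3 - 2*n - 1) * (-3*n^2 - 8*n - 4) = 30*n^5 + 80*n^4 + 46*n^3 + 19*n^2 + 16*n + 4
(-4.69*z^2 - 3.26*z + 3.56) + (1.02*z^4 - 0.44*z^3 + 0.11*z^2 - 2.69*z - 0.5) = 1.02*z^4 - 0.44*z^3 - 4.58*z^2 - 5.95*z + 3.06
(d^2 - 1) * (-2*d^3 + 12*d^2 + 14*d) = -2*d^5 + 12*d^4 + 16*d^3 - 12*d^2 - 14*d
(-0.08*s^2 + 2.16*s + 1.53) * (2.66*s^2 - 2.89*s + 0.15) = -0.2128*s^4 + 5.9768*s^3 - 2.1846*s^2 - 4.0977*s + 0.2295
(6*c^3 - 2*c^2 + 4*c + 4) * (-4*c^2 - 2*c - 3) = -24*c^5 - 4*c^4 - 30*c^3 - 18*c^2 - 20*c - 12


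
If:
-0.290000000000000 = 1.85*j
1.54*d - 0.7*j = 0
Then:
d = -0.07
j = -0.16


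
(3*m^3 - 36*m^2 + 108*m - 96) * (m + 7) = 3*m^4 - 15*m^3 - 144*m^2 + 660*m - 672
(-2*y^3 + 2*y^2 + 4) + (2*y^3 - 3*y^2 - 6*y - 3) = -y^2 - 6*y + 1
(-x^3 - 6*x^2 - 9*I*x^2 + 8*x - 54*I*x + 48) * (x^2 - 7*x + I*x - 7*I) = -x^5 + x^4 - 10*I*x^4 + 59*x^3 + 10*I*x^3 - 17*x^2 + 428*I*x^2 - 714*x - 8*I*x - 336*I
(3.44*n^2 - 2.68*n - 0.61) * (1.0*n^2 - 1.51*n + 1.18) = 3.44*n^4 - 7.8744*n^3 + 7.496*n^2 - 2.2413*n - 0.7198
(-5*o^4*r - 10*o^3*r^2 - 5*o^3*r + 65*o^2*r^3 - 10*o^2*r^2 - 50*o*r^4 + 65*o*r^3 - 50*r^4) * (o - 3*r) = -5*o^5*r + 5*o^4*r^2 - 5*o^4*r + 95*o^3*r^3 + 5*o^3*r^2 - 245*o^2*r^4 + 95*o^2*r^3 + 150*o*r^5 - 245*o*r^4 + 150*r^5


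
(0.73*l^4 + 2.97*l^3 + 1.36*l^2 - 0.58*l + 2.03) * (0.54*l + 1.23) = 0.3942*l^5 + 2.5017*l^4 + 4.3875*l^3 + 1.3596*l^2 + 0.3828*l + 2.4969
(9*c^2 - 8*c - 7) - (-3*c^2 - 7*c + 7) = 12*c^2 - c - 14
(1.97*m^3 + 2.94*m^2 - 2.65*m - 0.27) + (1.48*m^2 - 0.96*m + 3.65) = 1.97*m^3 + 4.42*m^2 - 3.61*m + 3.38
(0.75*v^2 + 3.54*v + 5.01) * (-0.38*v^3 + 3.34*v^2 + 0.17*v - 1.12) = -0.285*v^5 + 1.1598*v^4 + 10.0473*v^3 + 16.4952*v^2 - 3.1131*v - 5.6112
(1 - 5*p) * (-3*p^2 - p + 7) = 15*p^3 + 2*p^2 - 36*p + 7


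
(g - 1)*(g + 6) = g^2 + 5*g - 6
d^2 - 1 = (d - 1)*(d + 1)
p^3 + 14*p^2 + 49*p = p*(p + 7)^2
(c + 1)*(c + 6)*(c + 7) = c^3 + 14*c^2 + 55*c + 42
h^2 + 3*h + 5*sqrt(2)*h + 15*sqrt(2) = (h + 3)*(h + 5*sqrt(2))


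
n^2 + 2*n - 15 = (n - 3)*(n + 5)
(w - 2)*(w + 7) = w^2 + 5*w - 14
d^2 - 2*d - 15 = (d - 5)*(d + 3)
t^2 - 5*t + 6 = (t - 3)*(t - 2)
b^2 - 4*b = b*(b - 4)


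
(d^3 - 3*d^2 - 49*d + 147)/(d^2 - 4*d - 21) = (d^2 + 4*d - 21)/(d + 3)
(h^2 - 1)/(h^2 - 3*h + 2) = (h + 1)/(h - 2)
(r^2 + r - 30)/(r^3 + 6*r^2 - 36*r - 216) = (r - 5)/(r^2 - 36)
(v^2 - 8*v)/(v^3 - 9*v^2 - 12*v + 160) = v/(v^2 - v - 20)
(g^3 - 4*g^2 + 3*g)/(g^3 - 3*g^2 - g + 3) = g/(g + 1)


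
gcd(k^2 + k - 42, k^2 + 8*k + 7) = k + 7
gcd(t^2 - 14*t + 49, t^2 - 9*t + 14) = t - 7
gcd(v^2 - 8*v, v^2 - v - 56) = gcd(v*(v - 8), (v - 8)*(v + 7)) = v - 8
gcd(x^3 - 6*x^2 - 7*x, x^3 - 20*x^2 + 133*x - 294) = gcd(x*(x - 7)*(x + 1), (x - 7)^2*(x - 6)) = x - 7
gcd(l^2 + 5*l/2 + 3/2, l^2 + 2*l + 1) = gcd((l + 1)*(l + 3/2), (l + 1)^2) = l + 1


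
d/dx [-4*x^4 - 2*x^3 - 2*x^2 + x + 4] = -16*x^3 - 6*x^2 - 4*x + 1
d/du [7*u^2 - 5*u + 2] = 14*u - 5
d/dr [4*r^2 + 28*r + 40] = 8*r + 28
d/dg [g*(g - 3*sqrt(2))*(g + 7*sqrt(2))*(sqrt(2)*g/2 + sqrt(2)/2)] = 2*sqrt(2)*g^3 + 3*sqrt(2)*g^2/2 + 12*g^2 - 42*sqrt(2)*g + 8*g - 21*sqrt(2)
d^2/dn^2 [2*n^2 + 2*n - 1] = 4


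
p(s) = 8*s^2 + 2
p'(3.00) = 48.00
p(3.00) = 74.00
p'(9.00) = 144.00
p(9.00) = 650.00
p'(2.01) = 32.16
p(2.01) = 34.32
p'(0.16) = 2.56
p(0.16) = 2.20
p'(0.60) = 9.60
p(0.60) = 4.88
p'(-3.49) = -55.84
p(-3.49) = 99.44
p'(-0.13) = -2.08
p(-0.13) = 2.14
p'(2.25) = 36.00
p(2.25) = 42.50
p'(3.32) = 53.12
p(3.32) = 90.18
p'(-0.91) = -14.56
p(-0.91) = 8.62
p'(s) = 16*s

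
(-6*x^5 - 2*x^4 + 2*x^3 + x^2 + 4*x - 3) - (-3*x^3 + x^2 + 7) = -6*x^5 - 2*x^4 + 5*x^3 + 4*x - 10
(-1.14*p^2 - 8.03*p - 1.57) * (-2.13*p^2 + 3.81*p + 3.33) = 2.4282*p^4 + 12.7605*p^3 - 31.0464*p^2 - 32.7216*p - 5.2281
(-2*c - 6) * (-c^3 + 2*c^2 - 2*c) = 2*c^4 + 2*c^3 - 8*c^2 + 12*c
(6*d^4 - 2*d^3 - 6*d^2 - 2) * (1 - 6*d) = -36*d^5 + 18*d^4 + 34*d^3 - 6*d^2 + 12*d - 2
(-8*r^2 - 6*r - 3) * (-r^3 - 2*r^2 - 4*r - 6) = 8*r^5 + 22*r^4 + 47*r^3 + 78*r^2 + 48*r + 18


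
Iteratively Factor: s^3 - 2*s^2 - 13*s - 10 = (s - 5)*(s^2 + 3*s + 2) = (s - 5)*(s + 1)*(s + 2)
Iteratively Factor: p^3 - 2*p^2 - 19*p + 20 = (p + 4)*(p^2 - 6*p + 5) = (p - 1)*(p + 4)*(p - 5)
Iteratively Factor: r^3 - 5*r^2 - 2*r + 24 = (r - 3)*(r^2 - 2*r - 8) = (r - 3)*(r + 2)*(r - 4)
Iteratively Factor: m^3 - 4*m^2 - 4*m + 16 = (m + 2)*(m^2 - 6*m + 8) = (m - 2)*(m + 2)*(m - 4)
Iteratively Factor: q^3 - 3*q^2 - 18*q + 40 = (q + 4)*(q^2 - 7*q + 10) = (q - 5)*(q + 4)*(q - 2)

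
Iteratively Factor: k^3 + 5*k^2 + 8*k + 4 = (k + 1)*(k^2 + 4*k + 4) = (k + 1)*(k + 2)*(k + 2)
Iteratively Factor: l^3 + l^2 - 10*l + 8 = (l - 2)*(l^2 + 3*l - 4) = (l - 2)*(l - 1)*(l + 4)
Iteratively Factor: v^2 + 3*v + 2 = (v + 1)*(v + 2)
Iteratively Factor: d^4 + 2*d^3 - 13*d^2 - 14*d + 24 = (d + 4)*(d^3 - 2*d^2 - 5*d + 6) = (d - 3)*(d + 4)*(d^2 + d - 2) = (d - 3)*(d + 2)*(d + 4)*(d - 1)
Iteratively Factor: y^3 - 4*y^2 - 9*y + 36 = (y + 3)*(y^2 - 7*y + 12) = (y - 3)*(y + 3)*(y - 4)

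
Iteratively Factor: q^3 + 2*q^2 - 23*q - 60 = (q - 5)*(q^2 + 7*q + 12) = (q - 5)*(q + 4)*(q + 3)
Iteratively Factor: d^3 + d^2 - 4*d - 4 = (d + 2)*(d^2 - d - 2) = (d + 1)*(d + 2)*(d - 2)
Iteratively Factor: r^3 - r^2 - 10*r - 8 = (r + 2)*(r^2 - 3*r - 4) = (r + 1)*(r + 2)*(r - 4)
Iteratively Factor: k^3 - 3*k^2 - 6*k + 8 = (k - 4)*(k^2 + k - 2) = (k - 4)*(k + 2)*(k - 1)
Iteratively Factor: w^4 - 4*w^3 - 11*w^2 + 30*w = (w + 3)*(w^3 - 7*w^2 + 10*w) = (w - 5)*(w + 3)*(w^2 - 2*w) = w*(w - 5)*(w + 3)*(w - 2)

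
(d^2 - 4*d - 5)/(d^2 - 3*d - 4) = (d - 5)/(d - 4)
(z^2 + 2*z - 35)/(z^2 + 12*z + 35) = (z - 5)/(z + 5)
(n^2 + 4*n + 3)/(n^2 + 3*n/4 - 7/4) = 4*(n^2 + 4*n + 3)/(4*n^2 + 3*n - 7)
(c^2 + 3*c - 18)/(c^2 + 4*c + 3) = (c^2 + 3*c - 18)/(c^2 + 4*c + 3)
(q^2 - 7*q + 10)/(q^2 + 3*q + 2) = (q^2 - 7*q + 10)/(q^2 + 3*q + 2)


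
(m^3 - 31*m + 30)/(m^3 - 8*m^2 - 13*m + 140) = (m^2 + 5*m - 6)/(m^2 - 3*m - 28)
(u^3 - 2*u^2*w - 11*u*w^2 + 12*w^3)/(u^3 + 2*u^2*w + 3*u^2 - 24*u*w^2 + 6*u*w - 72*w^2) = (u^2 + 2*u*w - 3*w^2)/(u^2 + 6*u*w + 3*u + 18*w)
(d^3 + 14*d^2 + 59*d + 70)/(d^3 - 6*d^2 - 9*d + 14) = (d^2 + 12*d + 35)/(d^2 - 8*d + 7)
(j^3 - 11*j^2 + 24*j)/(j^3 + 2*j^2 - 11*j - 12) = j*(j - 8)/(j^2 + 5*j + 4)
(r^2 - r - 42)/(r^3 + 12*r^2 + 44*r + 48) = (r - 7)/(r^2 + 6*r + 8)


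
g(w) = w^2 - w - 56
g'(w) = 2*w - 1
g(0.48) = -56.25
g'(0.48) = -0.04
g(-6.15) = -12.03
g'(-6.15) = -13.30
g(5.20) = -34.16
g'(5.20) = 9.40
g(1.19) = -55.77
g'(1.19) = 1.38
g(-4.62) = -30.04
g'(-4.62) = -10.24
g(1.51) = -55.23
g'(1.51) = 2.02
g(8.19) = 2.89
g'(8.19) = 15.38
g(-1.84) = -50.77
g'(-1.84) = -4.68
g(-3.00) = -44.00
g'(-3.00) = -7.00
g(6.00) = -26.00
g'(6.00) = 11.00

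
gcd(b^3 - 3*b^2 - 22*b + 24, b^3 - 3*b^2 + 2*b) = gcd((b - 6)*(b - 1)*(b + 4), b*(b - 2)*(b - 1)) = b - 1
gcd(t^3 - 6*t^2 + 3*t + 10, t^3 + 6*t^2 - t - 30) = t - 2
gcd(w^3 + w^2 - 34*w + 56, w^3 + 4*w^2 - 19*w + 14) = w^2 + 5*w - 14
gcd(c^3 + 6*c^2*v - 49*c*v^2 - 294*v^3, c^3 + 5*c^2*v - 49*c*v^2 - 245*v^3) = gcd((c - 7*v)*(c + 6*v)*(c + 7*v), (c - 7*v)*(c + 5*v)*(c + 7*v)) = -c^2 + 49*v^2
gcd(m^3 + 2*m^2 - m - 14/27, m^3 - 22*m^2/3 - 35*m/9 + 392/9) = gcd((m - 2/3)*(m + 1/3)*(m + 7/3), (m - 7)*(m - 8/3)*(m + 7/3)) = m + 7/3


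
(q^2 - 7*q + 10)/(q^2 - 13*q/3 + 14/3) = 3*(q - 5)/(3*q - 7)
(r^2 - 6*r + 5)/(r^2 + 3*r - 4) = (r - 5)/(r + 4)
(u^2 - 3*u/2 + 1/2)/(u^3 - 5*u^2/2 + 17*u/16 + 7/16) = 8*(2*u - 1)/(16*u^2 - 24*u - 7)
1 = 1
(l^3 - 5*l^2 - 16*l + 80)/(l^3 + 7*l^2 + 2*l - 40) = (l^2 - 9*l + 20)/(l^2 + 3*l - 10)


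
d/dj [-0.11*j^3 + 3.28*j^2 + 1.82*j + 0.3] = -0.33*j^2 + 6.56*j + 1.82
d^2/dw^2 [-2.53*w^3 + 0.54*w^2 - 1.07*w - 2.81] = 1.08 - 15.18*w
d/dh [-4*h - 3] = -4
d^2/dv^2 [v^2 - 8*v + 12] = 2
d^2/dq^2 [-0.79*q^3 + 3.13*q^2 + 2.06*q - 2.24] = 6.26 - 4.74*q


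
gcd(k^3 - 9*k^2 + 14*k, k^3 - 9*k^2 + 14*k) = k^3 - 9*k^2 + 14*k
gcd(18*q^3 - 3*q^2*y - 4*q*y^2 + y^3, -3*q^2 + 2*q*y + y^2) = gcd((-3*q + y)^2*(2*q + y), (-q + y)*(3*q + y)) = 1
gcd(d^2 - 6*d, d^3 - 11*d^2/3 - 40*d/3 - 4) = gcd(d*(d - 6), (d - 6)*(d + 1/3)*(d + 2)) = d - 6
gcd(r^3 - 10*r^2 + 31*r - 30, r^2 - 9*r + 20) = r - 5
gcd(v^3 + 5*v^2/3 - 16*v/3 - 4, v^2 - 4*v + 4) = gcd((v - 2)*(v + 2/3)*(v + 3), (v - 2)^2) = v - 2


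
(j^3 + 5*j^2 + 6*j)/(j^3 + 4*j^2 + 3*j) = (j + 2)/(j + 1)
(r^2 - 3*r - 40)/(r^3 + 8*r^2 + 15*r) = (r - 8)/(r*(r + 3))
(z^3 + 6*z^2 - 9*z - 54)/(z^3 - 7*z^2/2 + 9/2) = 2*(z^2 + 9*z + 18)/(2*z^2 - z - 3)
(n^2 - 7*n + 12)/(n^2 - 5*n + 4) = (n - 3)/(n - 1)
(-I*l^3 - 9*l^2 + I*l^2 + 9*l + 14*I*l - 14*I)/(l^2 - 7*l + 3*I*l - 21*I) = (-I*l^3 + l^2*(-9 + I) + l*(9 + 14*I) - 14*I)/(l^2 + l*(-7 + 3*I) - 21*I)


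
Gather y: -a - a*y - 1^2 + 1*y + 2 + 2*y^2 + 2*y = -a + 2*y^2 + y*(3 - a) + 1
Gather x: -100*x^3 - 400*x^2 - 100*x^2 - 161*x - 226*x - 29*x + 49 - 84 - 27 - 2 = -100*x^3 - 500*x^2 - 416*x - 64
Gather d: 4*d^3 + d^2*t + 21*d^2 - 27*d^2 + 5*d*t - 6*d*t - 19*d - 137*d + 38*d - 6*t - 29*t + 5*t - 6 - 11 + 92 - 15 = 4*d^3 + d^2*(t - 6) + d*(-t - 118) - 30*t + 60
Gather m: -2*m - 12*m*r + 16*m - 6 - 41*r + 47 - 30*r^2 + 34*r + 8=m*(14 - 12*r) - 30*r^2 - 7*r + 49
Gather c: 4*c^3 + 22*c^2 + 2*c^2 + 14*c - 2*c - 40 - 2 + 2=4*c^3 + 24*c^2 + 12*c - 40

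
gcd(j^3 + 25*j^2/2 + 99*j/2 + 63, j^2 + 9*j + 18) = j^2 + 9*j + 18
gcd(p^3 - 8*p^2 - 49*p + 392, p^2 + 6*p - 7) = p + 7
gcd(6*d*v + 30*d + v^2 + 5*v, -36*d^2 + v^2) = 6*d + v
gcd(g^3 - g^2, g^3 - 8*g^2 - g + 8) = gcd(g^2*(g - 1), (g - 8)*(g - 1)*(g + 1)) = g - 1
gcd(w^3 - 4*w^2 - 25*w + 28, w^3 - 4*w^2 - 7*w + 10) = w - 1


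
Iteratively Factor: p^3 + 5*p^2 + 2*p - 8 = (p - 1)*(p^2 + 6*p + 8) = (p - 1)*(p + 4)*(p + 2)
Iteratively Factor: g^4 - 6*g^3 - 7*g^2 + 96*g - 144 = (g - 3)*(g^3 - 3*g^2 - 16*g + 48) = (g - 4)*(g - 3)*(g^2 + g - 12) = (g - 4)*(g - 3)*(g + 4)*(g - 3)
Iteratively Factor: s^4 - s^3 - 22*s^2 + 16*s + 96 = (s - 4)*(s^3 + 3*s^2 - 10*s - 24) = (s - 4)*(s + 4)*(s^2 - s - 6) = (s - 4)*(s - 3)*(s + 4)*(s + 2)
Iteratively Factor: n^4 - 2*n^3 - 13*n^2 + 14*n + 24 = (n + 1)*(n^3 - 3*n^2 - 10*n + 24) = (n + 1)*(n + 3)*(n^2 - 6*n + 8) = (n - 4)*(n + 1)*(n + 3)*(n - 2)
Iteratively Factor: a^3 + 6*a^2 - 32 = (a + 4)*(a^2 + 2*a - 8) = (a + 4)^2*(a - 2)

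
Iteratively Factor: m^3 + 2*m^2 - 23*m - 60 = (m - 5)*(m^2 + 7*m + 12) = (m - 5)*(m + 4)*(m + 3)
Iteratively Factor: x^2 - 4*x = (x - 4)*(x)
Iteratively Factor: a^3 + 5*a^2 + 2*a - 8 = (a + 2)*(a^2 + 3*a - 4) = (a + 2)*(a + 4)*(a - 1)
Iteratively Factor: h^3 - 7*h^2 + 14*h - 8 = (h - 2)*(h^2 - 5*h + 4) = (h - 4)*(h - 2)*(h - 1)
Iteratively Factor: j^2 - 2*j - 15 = (j + 3)*(j - 5)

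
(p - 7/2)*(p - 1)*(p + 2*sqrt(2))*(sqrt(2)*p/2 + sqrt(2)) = sqrt(2)*p^4/2 - 5*sqrt(2)*p^3/4 + 2*p^3 - 5*p^2 - 11*sqrt(2)*p^2/4 - 11*p + 7*sqrt(2)*p/2 + 14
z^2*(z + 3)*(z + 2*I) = z^4 + 3*z^3 + 2*I*z^3 + 6*I*z^2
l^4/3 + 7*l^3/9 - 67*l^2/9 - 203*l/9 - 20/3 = (l/3 + 1)*(l - 5)*(l + 1/3)*(l + 4)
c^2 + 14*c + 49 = (c + 7)^2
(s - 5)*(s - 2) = s^2 - 7*s + 10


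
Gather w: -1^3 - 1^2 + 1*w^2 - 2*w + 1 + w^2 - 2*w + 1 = 2*w^2 - 4*w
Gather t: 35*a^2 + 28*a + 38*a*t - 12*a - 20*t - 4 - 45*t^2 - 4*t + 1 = 35*a^2 + 16*a - 45*t^2 + t*(38*a - 24) - 3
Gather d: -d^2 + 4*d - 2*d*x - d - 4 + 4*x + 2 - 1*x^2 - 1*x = -d^2 + d*(3 - 2*x) - x^2 + 3*x - 2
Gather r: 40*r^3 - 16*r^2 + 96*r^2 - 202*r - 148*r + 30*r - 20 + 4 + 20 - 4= 40*r^3 + 80*r^2 - 320*r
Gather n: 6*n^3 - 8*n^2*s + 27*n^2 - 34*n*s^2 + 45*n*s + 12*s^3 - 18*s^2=6*n^3 + n^2*(27 - 8*s) + n*(-34*s^2 + 45*s) + 12*s^3 - 18*s^2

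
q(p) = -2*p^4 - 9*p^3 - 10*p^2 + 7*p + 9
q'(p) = -8*p^3 - 27*p^2 - 20*p + 7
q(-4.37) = -190.86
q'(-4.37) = 246.41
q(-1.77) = -4.44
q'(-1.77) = 2.17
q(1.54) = -48.06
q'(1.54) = -117.05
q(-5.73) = -822.24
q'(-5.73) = 740.17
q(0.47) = 9.05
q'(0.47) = -9.19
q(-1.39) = -3.35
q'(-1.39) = 4.12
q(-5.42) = -615.67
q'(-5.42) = 596.00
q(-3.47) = -49.63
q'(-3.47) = 85.55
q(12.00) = -58371.00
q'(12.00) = -17945.00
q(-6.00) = -1041.00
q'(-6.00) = 883.00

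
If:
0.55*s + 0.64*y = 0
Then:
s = -1.16363636363636*y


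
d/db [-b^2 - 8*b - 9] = -2*b - 8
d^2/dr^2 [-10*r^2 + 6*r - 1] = -20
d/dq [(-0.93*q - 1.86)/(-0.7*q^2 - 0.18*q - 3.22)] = (-0.651*q^2 - 2.604*q + 2.6598)/(0.49*q^4 + 0.252*q^3 + 4.5404*q^2 + 1.1592*q + 10.3684)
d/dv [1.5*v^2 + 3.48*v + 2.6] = 3.0*v + 3.48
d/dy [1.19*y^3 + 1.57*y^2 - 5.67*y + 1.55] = 3.57*y^2 + 3.14*y - 5.67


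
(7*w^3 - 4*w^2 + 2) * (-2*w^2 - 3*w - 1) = -14*w^5 - 13*w^4 + 5*w^3 - 6*w - 2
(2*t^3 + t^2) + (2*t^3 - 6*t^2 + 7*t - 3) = 4*t^3 - 5*t^2 + 7*t - 3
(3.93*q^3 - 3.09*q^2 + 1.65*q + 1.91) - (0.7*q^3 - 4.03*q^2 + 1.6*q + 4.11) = 3.23*q^3 + 0.94*q^2 + 0.0499999999999998*q - 2.2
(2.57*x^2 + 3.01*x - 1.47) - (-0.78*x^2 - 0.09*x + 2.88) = 3.35*x^2 + 3.1*x - 4.35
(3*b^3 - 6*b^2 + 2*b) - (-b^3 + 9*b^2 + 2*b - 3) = 4*b^3 - 15*b^2 + 3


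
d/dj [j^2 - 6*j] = 2*j - 6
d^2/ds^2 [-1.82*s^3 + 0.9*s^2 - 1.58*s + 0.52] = 1.8 - 10.92*s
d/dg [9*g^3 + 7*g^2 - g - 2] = 27*g^2 + 14*g - 1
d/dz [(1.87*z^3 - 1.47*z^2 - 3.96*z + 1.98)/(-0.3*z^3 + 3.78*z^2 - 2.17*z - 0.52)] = (-2.22044604925031e-16*z^5 + 6.6276*z^4 - 10.4918*z^3 + 17.0235*z^2 - 13.44*z + 6.3558)/(0.09*z^6 - 2.268*z^5 + 15.5904*z^4 - 16.0932*z^3 + 0.7777*z^2 + 2.2568*z + 0.2704)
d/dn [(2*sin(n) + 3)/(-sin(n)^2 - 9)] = 2*(sin(n)^2 + 3*sin(n) - 9)*cos(n)/(sin(n)^2 + 9)^2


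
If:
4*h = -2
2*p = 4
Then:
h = -1/2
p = 2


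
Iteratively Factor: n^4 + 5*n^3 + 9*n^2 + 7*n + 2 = (n + 1)*(n^3 + 4*n^2 + 5*n + 2) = (n + 1)^2*(n^2 + 3*n + 2) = (n + 1)^3*(n + 2)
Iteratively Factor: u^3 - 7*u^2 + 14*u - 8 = (u - 1)*(u^2 - 6*u + 8) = (u - 4)*(u - 1)*(u - 2)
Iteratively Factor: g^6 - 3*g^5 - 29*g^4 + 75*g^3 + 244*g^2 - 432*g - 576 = (g + 1)*(g^5 - 4*g^4 - 25*g^3 + 100*g^2 + 144*g - 576) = (g - 4)*(g + 1)*(g^4 - 25*g^2 + 144) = (g - 4)*(g + 1)*(g + 3)*(g^3 - 3*g^2 - 16*g + 48) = (g - 4)*(g + 1)*(g + 3)*(g + 4)*(g^2 - 7*g + 12) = (g - 4)^2*(g + 1)*(g + 3)*(g + 4)*(g - 3)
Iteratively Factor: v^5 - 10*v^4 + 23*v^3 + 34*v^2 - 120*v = (v + 2)*(v^4 - 12*v^3 + 47*v^2 - 60*v) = (v - 3)*(v + 2)*(v^3 - 9*v^2 + 20*v) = (v - 4)*(v - 3)*(v + 2)*(v^2 - 5*v) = v*(v - 4)*(v - 3)*(v + 2)*(v - 5)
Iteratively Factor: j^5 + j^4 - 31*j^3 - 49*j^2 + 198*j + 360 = (j + 4)*(j^4 - 3*j^3 - 19*j^2 + 27*j + 90) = (j + 3)*(j + 4)*(j^3 - 6*j^2 - j + 30) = (j - 5)*(j + 3)*(j + 4)*(j^2 - j - 6) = (j - 5)*(j + 2)*(j + 3)*(j + 4)*(j - 3)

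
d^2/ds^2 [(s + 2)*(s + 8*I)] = 2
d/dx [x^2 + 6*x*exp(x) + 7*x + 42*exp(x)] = 6*x*exp(x) + 2*x + 48*exp(x) + 7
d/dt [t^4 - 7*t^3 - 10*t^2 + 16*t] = 4*t^3 - 21*t^2 - 20*t + 16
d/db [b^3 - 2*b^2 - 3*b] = 3*b^2 - 4*b - 3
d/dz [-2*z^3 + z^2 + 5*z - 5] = -6*z^2 + 2*z + 5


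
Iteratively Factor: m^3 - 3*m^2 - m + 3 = (m - 3)*(m^2 - 1) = (m - 3)*(m + 1)*(m - 1)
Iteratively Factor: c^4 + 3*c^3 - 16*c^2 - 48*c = (c)*(c^3 + 3*c^2 - 16*c - 48) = c*(c - 4)*(c^2 + 7*c + 12) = c*(c - 4)*(c + 4)*(c + 3)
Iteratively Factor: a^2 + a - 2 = (a - 1)*(a + 2)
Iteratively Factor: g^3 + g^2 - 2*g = (g + 2)*(g^2 - g) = (g - 1)*(g + 2)*(g)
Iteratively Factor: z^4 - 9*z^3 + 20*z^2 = (z)*(z^3 - 9*z^2 + 20*z) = z^2*(z^2 - 9*z + 20) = z^2*(z - 5)*(z - 4)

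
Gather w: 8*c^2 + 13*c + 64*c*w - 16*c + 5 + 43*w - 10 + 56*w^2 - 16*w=8*c^2 - 3*c + 56*w^2 + w*(64*c + 27) - 5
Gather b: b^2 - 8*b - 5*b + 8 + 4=b^2 - 13*b + 12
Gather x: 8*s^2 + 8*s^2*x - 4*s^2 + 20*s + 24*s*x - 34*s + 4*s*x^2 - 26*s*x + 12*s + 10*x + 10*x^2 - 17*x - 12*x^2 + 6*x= 4*s^2 - 2*s + x^2*(4*s - 2) + x*(8*s^2 - 2*s - 1)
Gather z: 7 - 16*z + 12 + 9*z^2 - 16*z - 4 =9*z^2 - 32*z + 15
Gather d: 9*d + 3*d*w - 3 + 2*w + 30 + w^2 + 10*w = d*(3*w + 9) + w^2 + 12*w + 27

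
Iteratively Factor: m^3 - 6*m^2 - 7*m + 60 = (m - 4)*(m^2 - 2*m - 15) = (m - 4)*(m + 3)*(m - 5)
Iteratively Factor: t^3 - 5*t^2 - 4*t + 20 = (t + 2)*(t^2 - 7*t + 10) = (t - 5)*(t + 2)*(t - 2)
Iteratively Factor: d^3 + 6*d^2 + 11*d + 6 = (d + 3)*(d^2 + 3*d + 2) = (d + 1)*(d + 3)*(d + 2)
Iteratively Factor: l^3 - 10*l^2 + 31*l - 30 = (l - 3)*(l^2 - 7*l + 10) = (l - 3)*(l - 2)*(l - 5)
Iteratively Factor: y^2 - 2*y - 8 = (y + 2)*(y - 4)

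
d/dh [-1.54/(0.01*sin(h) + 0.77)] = 0.0154*cos(h)/(0.01*sin(h) + 0.77)^2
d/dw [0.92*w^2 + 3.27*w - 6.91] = 1.84*w + 3.27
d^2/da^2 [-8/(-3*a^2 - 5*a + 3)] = 16*(-9*a^2 - 15*a + (6*a + 5)^2 + 9)/(3*a^2 + 5*a - 3)^3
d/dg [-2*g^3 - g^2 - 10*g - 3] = -6*g^2 - 2*g - 10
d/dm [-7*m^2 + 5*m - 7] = 5 - 14*m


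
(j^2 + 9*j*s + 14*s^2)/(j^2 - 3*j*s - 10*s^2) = (-j - 7*s)/(-j + 5*s)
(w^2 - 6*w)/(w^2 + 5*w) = (w - 6)/(w + 5)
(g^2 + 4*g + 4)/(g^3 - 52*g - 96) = (g + 2)/(g^2 - 2*g - 48)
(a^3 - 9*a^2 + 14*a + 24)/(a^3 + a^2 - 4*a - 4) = (a^2 - 10*a + 24)/(a^2 - 4)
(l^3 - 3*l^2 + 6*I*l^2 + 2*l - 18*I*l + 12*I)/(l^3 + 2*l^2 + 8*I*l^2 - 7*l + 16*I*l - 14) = (l^3 + l^2*(-3 + 6*I) + l*(2 - 18*I) + 12*I)/(l^3 + l^2*(2 + 8*I) + l*(-7 + 16*I) - 14)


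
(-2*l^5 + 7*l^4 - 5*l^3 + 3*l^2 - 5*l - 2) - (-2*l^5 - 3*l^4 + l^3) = 10*l^4 - 6*l^3 + 3*l^2 - 5*l - 2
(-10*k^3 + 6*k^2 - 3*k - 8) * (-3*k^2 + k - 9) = 30*k^5 - 28*k^4 + 105*k^3 - 33*k^2 + 19*k + 72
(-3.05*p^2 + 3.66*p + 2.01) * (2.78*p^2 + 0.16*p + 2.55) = -8.479*p^4 + 9.6868*p^3 - 1.6041*p^2 + 9.6546*p + 5.1255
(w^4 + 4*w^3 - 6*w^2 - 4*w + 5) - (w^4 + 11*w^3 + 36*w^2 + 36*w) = -7*w^3 - 42*w^2 - 40*w + 5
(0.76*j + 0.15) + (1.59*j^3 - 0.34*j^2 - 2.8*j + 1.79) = 1.59*j^3 - 0.34*j^2 - 2.04*j + 1.94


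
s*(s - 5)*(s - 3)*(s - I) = s^4 - 8*s^3 - I*s^3 + 15*s^2 + 8*I*s^2 - 15*I*s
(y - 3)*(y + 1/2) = y^2 - 5*y/2 - 3/2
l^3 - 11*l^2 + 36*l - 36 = (l - 6)*(l - 3)*(l - 2)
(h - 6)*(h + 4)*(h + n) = h^3 + h^2*n - 2*h^2 - 2*h*n - 24*h - 24*n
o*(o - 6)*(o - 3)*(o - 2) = o^4 - 11*o^3 + 36*o^2 - 36*o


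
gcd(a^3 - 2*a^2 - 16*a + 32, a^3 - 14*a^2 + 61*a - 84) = a - 4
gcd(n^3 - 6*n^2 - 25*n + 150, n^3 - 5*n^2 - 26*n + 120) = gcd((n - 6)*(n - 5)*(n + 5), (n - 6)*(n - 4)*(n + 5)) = n^2 - n - 30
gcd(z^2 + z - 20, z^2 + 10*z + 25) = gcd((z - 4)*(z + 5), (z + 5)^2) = z + 5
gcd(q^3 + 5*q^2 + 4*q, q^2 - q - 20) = q + 4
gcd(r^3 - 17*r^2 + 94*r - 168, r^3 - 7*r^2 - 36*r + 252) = r^2 - 13*r + 42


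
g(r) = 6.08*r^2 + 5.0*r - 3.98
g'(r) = 12.16*r + 5.0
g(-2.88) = 32.05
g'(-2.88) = -30.02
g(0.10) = -3.42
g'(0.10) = 6.22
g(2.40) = 43.04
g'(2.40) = 34.18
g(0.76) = 3.33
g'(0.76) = 14.24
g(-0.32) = -4.96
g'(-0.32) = 1.11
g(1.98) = 29.76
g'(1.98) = 29.08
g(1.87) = 26.63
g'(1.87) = 27.74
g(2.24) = 37.73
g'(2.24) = 32.24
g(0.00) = -3.98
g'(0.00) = 5.00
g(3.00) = 65.74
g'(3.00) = 41.48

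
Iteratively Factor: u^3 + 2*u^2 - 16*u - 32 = (u - 4)*(u^2 + 6*u + 8) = (u - 4)*(u + 4)*(u + 2)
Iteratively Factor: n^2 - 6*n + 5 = (n - 5)*(n - 1)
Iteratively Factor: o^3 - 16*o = (o)*(o^2 - 16) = o*(o + 4)*(o - 4)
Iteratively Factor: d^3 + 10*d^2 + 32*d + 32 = (d + 2)*(d^2 + 8*d + 16) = (d + 2)*(d + 4)*(d + 4)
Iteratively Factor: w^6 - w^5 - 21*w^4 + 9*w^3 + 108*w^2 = (w - 4)*(w^5 + 3*w^4 - 9*w^3 - 27*w^2) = w*(w - 4)*(w^4 + 3*w^3 - 9*w^2 - 27*w) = w*(w - 4)*(w - 3)*(w^3 + 6*w^2 + 9*w) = w*(w - 4)*(w - 3)*(w + 3)*(w^2 + 3*w) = w*(w - 4)*(w - 3)*(w + 3)^2*(w)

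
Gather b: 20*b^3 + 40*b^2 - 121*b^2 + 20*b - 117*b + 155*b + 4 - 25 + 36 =20*b^3 - 81*b^2 + 58*b + 15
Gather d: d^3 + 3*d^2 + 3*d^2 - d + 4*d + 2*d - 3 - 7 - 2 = d^3 + 6*d^2 + 5*d - 12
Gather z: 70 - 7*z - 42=28 - 7*z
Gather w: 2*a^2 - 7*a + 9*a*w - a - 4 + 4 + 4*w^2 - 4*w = 2*a^2 - 8*a + 4*w^2 + w*(9*a - 4)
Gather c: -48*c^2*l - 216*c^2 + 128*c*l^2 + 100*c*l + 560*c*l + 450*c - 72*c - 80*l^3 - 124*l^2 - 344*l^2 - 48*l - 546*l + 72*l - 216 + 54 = c^2*(-48*l - 216) + c*(128*l^2 + 660*l + 378) - 80*l^3 - 468*l^2 - 522*l - 162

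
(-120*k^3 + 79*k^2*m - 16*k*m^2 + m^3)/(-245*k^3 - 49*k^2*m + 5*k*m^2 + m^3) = (120*k^3 - 79*k^2*m + 16*k*m^2 - m^3)/(245*k^3 + 49*k^2*m - 5*k*m^2 - m^3)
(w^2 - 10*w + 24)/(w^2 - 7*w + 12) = (w - 6)/(w - 3)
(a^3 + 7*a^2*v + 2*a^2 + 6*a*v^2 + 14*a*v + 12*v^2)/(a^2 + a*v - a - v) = (a^2 + 6*a*v + 2*a + 12*v)/(a - 1)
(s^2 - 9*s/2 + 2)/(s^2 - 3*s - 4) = (s - 1/2)/(s + 1)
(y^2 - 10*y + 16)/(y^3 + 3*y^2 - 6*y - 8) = (y - 8)/(y^2 + 5*y + 4)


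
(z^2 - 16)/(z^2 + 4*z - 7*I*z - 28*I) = (z - 4)/(z - 7*I)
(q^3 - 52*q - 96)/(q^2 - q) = (q^3 - 52*q - 96)/(q*(q - 1))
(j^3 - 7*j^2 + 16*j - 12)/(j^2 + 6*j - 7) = (j^3 - 7*j^2 + 16*j - 12)/(j^2 + 6*j - 7)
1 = 1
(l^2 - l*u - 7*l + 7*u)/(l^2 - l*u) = (l - 7)/l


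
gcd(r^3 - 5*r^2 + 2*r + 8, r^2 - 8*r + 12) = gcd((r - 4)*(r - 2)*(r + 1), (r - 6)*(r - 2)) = r - 2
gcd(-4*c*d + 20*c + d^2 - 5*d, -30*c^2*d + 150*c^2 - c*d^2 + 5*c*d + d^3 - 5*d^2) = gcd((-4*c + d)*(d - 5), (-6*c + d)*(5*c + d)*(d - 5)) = d - 5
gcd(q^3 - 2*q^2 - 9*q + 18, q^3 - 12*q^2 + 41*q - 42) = q^2 - 5*q + 6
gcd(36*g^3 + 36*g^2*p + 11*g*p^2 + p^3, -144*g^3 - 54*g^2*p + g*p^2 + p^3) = 18*g^2 + 9*g*p + p^2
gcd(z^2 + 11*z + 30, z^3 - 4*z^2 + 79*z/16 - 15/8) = 1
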